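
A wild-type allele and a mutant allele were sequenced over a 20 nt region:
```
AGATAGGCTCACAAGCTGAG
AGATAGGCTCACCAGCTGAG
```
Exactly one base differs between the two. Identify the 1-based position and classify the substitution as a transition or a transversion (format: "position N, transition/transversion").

position 13, transversion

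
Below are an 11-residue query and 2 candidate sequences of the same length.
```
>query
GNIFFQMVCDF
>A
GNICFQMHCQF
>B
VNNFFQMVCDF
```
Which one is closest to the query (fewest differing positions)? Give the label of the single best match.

B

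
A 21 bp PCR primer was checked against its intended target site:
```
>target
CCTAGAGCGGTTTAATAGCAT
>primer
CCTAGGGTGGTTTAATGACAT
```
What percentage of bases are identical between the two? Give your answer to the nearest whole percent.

Mismatches at positions 6, 8, 17, 18 (1-based): 4 of 21.
Identical positions: 17/21 = 80.95% → 81%.

81%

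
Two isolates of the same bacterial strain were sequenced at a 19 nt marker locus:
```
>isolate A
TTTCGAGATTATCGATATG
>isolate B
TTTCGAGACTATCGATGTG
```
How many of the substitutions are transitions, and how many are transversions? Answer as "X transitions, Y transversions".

2 transitions, 0 transversions

Mismatches (1-based):
site 9: T→C (pyrimidine→pyrimidine, transition)
site 17: A→G (purine→purine, transition)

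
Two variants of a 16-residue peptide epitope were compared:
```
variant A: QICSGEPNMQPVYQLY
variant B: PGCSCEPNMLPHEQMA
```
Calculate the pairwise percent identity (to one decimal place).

50.0%

Mismatches at positions 1, 2, 5, 10, 12, 13, 15, 16 (1-based): 8 of 16.
Identical positions: 8/16 = 50% → 50.0%.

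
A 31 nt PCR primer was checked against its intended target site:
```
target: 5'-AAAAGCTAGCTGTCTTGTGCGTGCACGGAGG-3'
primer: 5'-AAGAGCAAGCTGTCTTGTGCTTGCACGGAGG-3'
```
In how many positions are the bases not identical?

3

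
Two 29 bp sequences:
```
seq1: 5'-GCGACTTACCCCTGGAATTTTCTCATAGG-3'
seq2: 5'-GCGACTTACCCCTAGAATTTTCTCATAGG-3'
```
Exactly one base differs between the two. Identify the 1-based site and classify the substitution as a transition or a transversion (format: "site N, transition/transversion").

Site 14 changes G→A. G is a purine and A is a purine, so this is a transition.

site 14, transition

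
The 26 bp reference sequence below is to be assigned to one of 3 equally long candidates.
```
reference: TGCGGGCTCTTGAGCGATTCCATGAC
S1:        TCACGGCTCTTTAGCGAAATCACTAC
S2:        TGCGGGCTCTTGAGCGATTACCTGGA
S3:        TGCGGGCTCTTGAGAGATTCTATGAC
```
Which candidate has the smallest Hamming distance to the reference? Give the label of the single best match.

Hamming distances to reference — S1: 9; S2: 4; S3: 2.
Smallest is S3 with 2 mismatches.

S3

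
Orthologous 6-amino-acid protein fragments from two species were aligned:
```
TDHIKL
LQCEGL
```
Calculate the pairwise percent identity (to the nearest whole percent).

17%

Mismatches at positions 1, 2, 3, 4, 5 (1-based): 5 of 6.
Identical positions: 1/6 = 16.67% → 17%.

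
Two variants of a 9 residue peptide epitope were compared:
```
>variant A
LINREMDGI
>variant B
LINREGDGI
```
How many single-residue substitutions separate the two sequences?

1

Comparing position by position, 1 residue differs: 6 (M/G).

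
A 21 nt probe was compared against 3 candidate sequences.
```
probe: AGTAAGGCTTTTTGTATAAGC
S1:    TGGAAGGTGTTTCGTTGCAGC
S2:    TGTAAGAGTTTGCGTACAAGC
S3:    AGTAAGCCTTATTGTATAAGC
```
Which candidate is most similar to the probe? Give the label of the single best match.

S3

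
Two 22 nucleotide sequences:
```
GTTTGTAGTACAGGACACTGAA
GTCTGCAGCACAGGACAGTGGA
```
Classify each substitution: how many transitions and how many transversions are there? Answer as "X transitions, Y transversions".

4 transitions, 1 transversion

Mismatches (1-based):
position 3: T→C (pyrimidine→pyrimidine, transition)
position 6: T→C (pyrimidine→pyrimidine, transition)
position 9: T→C (pyrimidine→pyrimidine, transition)
position 18: C→G (pyrimidine→purine, transversion)
position 21: A→G (purine→purine, transition)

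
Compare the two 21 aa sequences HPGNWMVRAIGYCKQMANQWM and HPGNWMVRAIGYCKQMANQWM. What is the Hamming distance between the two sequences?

0

The two sequences are identical at every position.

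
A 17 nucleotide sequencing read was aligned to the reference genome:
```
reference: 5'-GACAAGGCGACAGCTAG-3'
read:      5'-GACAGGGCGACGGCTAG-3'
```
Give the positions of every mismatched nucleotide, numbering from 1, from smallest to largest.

5, 12

Scanning 1-based: 5: A/G; 12: A/G.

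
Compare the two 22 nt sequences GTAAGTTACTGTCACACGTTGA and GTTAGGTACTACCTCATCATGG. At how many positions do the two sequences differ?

9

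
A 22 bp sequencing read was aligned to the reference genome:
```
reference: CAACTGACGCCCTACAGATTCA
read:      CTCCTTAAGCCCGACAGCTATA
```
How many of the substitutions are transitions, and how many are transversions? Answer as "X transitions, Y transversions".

Transitions (purine↔purine or pyrimidine↔pyrimidine): 21 C→T.
Transversions (purine↔pyrimidine): 2 A→T, 3 A→C, 6 G→T, 8 C→A, 13 T→G, 18 A→C, 20 T→A.

1 transition, 7 transversions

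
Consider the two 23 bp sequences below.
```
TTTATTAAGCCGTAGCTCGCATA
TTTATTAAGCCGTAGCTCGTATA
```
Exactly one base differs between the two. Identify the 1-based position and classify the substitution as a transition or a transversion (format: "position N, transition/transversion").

position 20, transition

Position 20 changes C→T. C is a pyrimidine and T is a pyrimidine, so this is a transition.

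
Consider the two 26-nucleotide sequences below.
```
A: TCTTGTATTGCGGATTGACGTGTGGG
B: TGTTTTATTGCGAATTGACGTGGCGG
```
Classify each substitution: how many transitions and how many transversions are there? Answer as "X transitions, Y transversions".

Transitions (purine↔purine or pyrimidine↔pyrimidine): 13 G→A.
Transversions (purine↔pyrimidine): 2 C→G, 5 G→T, 23 T→G, 24 G→C.

1 transition, 4 transversions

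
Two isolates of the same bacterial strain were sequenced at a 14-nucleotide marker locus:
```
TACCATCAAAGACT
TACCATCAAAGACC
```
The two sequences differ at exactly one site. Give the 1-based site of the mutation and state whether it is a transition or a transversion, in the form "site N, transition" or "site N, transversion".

Site 14 changes T→C. T is a pyrimidine and C is a pyrimidine, so this is a transition.

site 14, transition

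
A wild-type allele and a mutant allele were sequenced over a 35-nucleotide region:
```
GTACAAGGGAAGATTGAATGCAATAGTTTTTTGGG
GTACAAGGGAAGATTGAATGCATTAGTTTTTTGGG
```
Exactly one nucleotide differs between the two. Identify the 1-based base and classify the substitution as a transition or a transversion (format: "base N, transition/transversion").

The sequences differ only at base 23: A→T (purine→pyrimidine), a transversion.

base 23, transversion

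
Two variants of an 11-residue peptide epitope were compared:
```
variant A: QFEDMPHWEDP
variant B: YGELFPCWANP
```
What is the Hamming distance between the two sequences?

Mismatches (1-based): residue 1: Q→Y; residue 2: F→G; residue 4: D→L; residue 5: M→F; residue 7: H→C; residue 9: E→A; residue 10: D→N.

7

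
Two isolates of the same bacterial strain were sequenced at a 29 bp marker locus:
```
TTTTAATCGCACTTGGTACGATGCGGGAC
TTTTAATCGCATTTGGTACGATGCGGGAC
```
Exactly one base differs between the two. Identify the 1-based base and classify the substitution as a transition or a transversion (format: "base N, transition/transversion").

The sequences differ only at base 12: C→T (pyrimidine→pyrimidine), a transition.

base 12, transition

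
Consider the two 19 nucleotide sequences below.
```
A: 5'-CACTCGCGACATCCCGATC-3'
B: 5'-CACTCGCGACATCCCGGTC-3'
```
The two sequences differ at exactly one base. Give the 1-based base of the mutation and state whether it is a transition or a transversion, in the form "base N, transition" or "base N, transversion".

base 17, transition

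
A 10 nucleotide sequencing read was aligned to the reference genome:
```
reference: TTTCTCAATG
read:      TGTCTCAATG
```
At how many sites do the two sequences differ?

1

The sequences differ at sites 2 (1-based) — 1 in total.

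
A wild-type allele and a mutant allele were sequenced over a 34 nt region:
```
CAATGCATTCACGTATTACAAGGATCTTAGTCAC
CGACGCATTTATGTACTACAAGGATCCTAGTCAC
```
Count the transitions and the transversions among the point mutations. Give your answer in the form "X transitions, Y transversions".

Transitions (purine↔purine or pyrimidine↔pyrimidine): 2 A→G, 4 T→C, 10 C→T, 12 C→T, 16 T→C, 27 T→C.
Transversions (purine↔pyrimidine): none.

6 transitions, 0 transversions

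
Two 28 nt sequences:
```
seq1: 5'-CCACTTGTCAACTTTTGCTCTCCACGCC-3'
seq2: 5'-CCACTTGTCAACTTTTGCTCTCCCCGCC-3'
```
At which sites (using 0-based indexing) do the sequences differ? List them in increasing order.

23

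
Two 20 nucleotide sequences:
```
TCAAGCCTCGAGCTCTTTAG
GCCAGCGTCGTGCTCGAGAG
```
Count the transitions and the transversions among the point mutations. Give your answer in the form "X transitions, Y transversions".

0 transitions, 7 transversions

Mismatches (1-based):
position 1: T→G (pyrimidine→purine, transversion)
position 3: A→C (purine→pyrimidine, transversion)
position 7: C→G (pyrimidine→purine, transversion)
position 11: A→T (purine→pyrimidine, transversion)
position 16: T→G (pyrimidine→purine, transversion)
position 17: T→A (pyrimidine→purine, transversion)
position 18: T→G (pyrimidine→purine, transversion)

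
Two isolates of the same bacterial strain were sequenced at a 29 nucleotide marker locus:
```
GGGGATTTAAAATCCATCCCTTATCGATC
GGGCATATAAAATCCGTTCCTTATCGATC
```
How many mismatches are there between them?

Comparing position by position, 4 positions differ: 4 (G/C), 7 (T/A), 16 (A/G), 18 (C/T).

4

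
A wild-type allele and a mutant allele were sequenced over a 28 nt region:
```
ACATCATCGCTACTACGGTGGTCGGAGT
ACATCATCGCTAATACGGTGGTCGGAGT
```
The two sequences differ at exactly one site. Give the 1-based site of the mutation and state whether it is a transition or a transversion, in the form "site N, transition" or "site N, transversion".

site 13, transversion

The sequences differ only at site 13: C→A (pyrimidine→purine), a transversion.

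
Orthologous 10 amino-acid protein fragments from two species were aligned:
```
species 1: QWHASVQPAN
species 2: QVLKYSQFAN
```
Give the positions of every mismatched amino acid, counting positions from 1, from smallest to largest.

Scanning 1-based: 2: W/V; 3: H/L; 4: A/K; 5: S/Y; 6: V/S; 8: P/F.

2, 3, 4, 5, 6, 8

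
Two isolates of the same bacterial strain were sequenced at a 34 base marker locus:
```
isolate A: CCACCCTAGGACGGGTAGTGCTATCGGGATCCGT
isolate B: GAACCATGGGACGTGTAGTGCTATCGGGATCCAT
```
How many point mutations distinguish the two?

The sequences differ at sites 1, 2, 6, 8, 14, 33 (1-based) — 6 in total.

6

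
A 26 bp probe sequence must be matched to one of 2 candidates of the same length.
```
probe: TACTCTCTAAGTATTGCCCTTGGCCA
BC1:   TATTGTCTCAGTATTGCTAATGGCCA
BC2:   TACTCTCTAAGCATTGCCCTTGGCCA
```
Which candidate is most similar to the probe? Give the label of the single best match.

BC1 differs at 6 sites; BC2 differs at 1 site. The closest is BC2.

BC2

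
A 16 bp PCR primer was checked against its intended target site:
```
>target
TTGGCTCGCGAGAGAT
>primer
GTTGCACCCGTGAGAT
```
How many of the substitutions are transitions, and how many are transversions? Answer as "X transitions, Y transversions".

0 transitions, 5 transversions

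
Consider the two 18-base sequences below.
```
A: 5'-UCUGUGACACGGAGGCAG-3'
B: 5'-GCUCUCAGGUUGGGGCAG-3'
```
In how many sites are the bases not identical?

The sequences differ at sites 1, 4, 6, 8, 9, 10, 11, 13 (1-based) — 8 in total.

8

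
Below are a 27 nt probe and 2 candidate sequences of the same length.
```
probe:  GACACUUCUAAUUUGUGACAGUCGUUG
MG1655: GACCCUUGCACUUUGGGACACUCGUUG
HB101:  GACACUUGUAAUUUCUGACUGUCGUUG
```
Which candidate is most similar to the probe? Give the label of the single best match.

Hamming distances to probe — MG1655: 6; HB101: 3.
Smallest is HB101 with 3 mismatches.

HB101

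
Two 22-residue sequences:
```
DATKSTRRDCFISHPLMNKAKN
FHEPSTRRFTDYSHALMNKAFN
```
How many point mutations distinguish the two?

10

The sequences differ at positions 1, 2, 3, 4, 9, 10, 11, 12, 15, 21 (1-based) — 10 in total.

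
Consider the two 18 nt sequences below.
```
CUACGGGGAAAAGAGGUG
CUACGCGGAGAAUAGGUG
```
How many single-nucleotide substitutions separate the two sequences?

3

The sequences differ at bases 6, 10, 13 (1-based) — 3 in total.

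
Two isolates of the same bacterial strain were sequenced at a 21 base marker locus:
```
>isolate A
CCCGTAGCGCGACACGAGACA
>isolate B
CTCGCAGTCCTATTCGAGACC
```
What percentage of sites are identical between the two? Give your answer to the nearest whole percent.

62%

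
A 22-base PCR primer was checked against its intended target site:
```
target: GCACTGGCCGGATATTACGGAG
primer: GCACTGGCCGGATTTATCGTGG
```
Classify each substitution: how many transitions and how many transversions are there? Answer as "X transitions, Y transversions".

1 transition, 4 transversions

Mismatches (1-based):
base 14: A→T (purine→pyrimidine, transversion)
base 16: T→A (pyrimidine→purine, transversion)
base 17: A→T (purine→pyrimidine, transversion)
base 20: G→T (purine→pyrimidine, transversion)
base 21: A→G (purine→purine, transition)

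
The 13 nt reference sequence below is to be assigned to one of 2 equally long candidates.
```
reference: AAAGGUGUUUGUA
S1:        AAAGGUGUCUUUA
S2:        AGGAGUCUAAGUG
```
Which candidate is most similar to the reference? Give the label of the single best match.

Hamming distances to reference — S1: 2; S2: 7.
Smallest is S1 with 2 mismatches.

S1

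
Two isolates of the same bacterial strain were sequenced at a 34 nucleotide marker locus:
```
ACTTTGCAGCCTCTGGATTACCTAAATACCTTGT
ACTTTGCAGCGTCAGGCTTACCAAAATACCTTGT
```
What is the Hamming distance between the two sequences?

Comparing position by position, 4 bases differ: 11 (C/G), 14 (T/A), 17 (A/C), 23 (T/A).

4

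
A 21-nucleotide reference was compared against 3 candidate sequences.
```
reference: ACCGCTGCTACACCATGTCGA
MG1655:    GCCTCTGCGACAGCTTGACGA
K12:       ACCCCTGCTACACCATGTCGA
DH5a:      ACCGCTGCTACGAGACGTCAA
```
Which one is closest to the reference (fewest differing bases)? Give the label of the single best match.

K12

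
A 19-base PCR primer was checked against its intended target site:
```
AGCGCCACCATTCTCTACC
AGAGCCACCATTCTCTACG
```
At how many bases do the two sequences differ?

Comparing position by position, 2 bases differ: 3 (C/A), 19 (C/G).

2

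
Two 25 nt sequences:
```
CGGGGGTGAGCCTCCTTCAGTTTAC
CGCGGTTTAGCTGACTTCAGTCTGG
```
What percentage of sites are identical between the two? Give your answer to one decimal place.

Mismatches at positions 3, 6, 8, 12, 13, 14, 22, 24, 25 (1-based): 9 of 25.
Identical positions: 16/25 = 64% → 64.0%.

64.0%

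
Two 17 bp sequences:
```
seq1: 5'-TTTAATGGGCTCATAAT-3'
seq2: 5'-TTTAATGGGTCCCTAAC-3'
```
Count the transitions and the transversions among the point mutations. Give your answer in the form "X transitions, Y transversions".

3 transitions, 1 transversion

Mismatches (1-based):
base 10: C→T (pyrimidine→pyrimidine, transition)
base 11: T→C (pyrimidine→pyrimidine, transition)
base 13: A→C (purine→pyrimidine, transversion)
base 17: T→C (pyrimidine→pyrimidine, transition)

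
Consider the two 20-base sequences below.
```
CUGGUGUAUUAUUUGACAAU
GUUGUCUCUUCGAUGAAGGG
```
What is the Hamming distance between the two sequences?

11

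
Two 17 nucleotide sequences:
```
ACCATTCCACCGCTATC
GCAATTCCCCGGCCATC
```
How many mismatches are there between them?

Comparing position by position, 5 sites differ: 1 (A/G), 3 (C/A), 9 (A/C), 11 (C/G), 14 (T/C).

5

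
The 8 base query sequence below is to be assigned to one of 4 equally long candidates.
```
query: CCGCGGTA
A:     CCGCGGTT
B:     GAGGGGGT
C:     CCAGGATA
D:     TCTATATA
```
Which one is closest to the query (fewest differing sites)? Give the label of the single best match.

A differs at 1 site; B differs at 5 sites; C differs at 3 sites; D differs at 5 sites. The closest is A.

A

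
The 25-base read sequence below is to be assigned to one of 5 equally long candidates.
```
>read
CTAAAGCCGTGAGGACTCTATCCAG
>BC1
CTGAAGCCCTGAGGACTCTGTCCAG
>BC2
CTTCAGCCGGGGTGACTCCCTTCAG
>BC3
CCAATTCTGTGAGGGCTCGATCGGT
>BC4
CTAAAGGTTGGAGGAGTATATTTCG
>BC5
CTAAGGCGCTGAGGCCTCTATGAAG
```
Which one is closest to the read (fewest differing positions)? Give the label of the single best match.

Hamming distances to read — BC1: 3; BC2: 8; BC3: 9; BC4: 9; BC5: 6.
Smallest is BC1 with 3 mismatches.

BC1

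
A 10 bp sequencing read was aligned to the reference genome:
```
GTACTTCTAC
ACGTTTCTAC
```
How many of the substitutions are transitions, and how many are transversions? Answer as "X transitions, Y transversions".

Transitions (purine↔purine or pyrimidine↔pyrimidine): 1 G→A, 2 T→C, 3 A→G, 4 C→T.
Transversions (purine↔pyrimidine): none.

4 transitions, 0 transversions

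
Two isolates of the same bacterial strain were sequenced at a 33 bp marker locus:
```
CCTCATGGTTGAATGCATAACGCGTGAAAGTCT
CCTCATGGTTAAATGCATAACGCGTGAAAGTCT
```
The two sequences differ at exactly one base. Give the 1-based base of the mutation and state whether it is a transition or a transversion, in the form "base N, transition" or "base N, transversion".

base 11, transition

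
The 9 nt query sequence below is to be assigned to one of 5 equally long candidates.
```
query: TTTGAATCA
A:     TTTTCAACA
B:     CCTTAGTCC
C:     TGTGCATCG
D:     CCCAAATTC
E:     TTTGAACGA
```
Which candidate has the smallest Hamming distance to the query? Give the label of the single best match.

E

Hamming distances to query — A: 3; B: 5; C: 3; D: 6; E: 2.
Smallest is E with 2 mismatches.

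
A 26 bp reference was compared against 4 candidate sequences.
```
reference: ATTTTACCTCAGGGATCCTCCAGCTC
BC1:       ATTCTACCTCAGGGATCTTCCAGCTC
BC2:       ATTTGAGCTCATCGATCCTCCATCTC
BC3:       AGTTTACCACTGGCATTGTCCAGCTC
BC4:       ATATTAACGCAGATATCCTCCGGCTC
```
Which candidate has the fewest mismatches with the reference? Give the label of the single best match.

BC1

BC1 differs at 2 bases; BC2 differs at 5 bases; BC3 differs at 6 bases; BC4 differs at 6 bases. The closest is BC1.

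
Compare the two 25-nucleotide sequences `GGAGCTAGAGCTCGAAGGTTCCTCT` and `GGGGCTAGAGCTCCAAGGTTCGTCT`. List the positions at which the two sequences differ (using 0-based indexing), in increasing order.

2, 13, 21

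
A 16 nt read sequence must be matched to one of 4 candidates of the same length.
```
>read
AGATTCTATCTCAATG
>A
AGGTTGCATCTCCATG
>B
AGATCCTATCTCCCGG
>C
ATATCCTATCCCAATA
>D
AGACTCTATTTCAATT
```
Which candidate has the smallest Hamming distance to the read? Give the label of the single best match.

Hamming distances to read — A: 4; B: 4; C: 4; D: 3.
Smallest is D with 3 mismatches.

D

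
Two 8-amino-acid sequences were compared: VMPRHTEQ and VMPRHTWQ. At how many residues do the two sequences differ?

The sequences differ at residues 7 (1-based) — 1 in total.

1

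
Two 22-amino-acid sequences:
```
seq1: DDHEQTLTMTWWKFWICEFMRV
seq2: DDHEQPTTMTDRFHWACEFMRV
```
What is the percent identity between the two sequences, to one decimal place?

7 positions differ (6, 7, 11, 12, 13, 14, 16), so 15 of 22 match: 15/22 = 68.18%.

68.2%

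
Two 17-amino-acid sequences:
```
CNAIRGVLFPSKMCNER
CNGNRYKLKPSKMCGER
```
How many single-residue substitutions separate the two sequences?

6

Mismatches (1-based): position 3: A→G; position 4: I→N; position 6: G→Y; position 7: V→K; position 9: F→K; position 15: N→G.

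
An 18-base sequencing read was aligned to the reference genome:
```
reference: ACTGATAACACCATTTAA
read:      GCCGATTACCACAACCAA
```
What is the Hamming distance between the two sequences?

8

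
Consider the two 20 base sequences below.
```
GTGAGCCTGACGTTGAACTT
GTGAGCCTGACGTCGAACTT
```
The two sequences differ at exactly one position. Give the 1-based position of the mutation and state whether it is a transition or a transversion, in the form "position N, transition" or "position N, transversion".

Position 14 changes T→C. T is a pyrimidine and C is a pyrimidine, so this is a transition.

position 14, transition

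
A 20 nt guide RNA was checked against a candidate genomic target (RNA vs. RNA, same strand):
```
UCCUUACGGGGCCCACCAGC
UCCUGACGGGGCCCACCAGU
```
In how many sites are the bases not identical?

2

Mismatches (1-based): site 5: U→G; site 20: C→U.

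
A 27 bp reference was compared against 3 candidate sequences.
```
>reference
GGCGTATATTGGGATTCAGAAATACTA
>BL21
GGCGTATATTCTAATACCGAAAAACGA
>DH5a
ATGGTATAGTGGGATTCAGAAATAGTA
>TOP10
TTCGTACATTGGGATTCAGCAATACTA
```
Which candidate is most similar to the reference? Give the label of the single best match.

TOP10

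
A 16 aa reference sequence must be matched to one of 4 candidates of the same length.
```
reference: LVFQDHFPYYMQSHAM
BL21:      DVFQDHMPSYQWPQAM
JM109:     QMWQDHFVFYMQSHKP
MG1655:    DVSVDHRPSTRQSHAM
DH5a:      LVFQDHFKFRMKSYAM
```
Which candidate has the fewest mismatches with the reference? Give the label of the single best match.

BL21 differs at 7 positions; JM109 differs at 7 positions; MG1655 differs at 7 positions; DH5a differs at 5 positions. The closest is DH5a.

DH5a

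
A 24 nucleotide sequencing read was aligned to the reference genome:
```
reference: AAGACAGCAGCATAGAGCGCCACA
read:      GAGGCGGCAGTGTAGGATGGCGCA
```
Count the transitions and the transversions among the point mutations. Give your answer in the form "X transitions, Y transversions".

Transitions (purine↔purine or pyrimidine↔pyrimidine): 1 A→G, 4 A→G, 6 A→G, 11 C→T, 12 A→G, 16 A→G, 17 G→A, 18 C→T, 22 A→G.
Transversions (purine↔pyrimidine): 20 C→G.

9 transitions, 1 transversion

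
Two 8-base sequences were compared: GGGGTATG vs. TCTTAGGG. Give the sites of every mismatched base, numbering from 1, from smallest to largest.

Differences at site 1 (G→T), site 2 (G→C), site 3 (G→T), site 4 (G→T), site 5 (T→A), site 6 (A→G), site 7 (T→G).

1, 2, 3, 4, 5, 6, 7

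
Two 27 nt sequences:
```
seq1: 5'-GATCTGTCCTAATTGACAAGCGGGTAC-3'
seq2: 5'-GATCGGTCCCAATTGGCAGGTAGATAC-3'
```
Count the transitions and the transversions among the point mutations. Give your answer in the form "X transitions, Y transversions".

Transitions (purine↔purine or pyrimidine↔pyrimidine): 10 T→C, 16 A→G, 19 A→G, 21 C→T, 22 G→A, 24 G→A.
Transversions (purine↔pyrimidine): 5 T→G.

6 transitions, 1 transversion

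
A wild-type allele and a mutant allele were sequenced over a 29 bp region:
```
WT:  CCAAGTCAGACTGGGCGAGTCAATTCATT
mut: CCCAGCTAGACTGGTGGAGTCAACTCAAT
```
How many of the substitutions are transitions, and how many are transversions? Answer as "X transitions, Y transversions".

Transitions (purine↔purine or pyrimidine↔pyrimidine): 6 T→C, 7 C→T, 24 T→C.
Transversions (purine↔pyrimidine): 3 A→C, 15 G→T, 16 C→G, 28 T→A.

3 transitions, 4 transversions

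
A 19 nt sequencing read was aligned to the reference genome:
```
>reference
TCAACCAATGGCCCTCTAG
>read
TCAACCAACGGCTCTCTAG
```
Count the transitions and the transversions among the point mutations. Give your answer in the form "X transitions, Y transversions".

2 transitions, 0 transversions

Transitions (purine↔purine or pyrimidine↔pyrimidine): 9 T→C, 13 C→T.
Transversions (purine↔pyrimidine): none.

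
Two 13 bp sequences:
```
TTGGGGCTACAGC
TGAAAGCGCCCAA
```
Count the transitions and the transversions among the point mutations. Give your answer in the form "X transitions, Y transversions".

4 transitions, 5 transversions

Transitions (purine↔purine or pyrimidine↔pyrimidine): 3 G→A, 4 G→A, 5 G→A, 12 G→A.
Transversions (purine↔pyrimidine): 2 T→G, 8 T→G, 9 A→C, 11 A→C, 13 C→A.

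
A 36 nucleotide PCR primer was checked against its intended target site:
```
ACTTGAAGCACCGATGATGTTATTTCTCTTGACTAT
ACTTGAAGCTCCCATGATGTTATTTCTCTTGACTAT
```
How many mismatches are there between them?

2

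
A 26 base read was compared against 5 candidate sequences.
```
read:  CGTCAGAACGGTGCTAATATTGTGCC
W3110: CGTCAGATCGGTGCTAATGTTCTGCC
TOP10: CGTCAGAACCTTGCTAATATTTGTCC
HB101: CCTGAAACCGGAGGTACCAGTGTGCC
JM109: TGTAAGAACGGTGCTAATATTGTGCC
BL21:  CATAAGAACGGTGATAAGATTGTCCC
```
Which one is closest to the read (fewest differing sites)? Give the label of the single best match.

JM109

Hamming distances to read — W3110: 3; TOP10: 5; HB101: 9; JM109: 2; BL21: 5.
Smallest is JM109 with 2 mismatches.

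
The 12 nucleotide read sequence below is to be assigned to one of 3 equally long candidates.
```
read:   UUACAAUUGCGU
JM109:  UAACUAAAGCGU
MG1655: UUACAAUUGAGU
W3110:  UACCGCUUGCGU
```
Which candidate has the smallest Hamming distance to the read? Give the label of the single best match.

Hamming distances to read — JM109: 4; MG1655: 1; W3110: 4.
Smallest is MG1655 with 1 mismatch.

MG1655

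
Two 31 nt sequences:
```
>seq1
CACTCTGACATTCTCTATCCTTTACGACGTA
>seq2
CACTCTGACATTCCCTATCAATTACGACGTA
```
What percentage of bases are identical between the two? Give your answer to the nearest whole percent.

90%

Mismatches at positions 14, 20, 21 (1-based): 3 of 31.
Identical positions: 28/31 = 90.32% → 90%.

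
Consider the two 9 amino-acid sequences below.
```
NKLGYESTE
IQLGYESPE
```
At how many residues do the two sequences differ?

Comparing position by position, 3 residues differ: 1 (N/I), 2 (K/Q), 8 (T/P).

3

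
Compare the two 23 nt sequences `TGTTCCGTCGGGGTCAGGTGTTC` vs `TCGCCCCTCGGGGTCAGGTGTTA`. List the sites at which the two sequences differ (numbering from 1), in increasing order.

2, 3, 4, 7, 23

Differences at site 2 (G→C), site 3 (T→G), site 4 (T→C), site 7 (G→C), site 23 (C→A).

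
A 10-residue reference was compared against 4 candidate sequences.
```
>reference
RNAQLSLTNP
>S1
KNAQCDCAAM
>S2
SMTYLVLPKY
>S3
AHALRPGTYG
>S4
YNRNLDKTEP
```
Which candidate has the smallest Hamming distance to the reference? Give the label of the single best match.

S1 differs at 7 residues; S2 differs at 8 residues; S3 differs at 8 residues; S4 differs at 6 residues. The closest is S4.

S4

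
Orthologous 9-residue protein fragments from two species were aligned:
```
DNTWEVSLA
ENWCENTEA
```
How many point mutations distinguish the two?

Mismatches (1-based): residue 1: D→E; residue 3: T→W; residue 4: W→C; residue 6: V→N; residue 7: S→T; residue 8: L→E.

6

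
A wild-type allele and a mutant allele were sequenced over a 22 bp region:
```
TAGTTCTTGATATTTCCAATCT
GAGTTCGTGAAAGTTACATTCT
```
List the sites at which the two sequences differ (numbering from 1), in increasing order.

1, 7, 11, 13, 16, 19

Differences at site 1 (T→G), site 7 (T→G), site 11 (T→A), site 13 (T→G), site 16 (C→A), site 19 (A→T).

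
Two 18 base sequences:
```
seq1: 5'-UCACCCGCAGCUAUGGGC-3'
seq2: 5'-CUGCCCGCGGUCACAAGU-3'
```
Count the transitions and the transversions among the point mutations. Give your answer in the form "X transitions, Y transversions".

Mismatches (1-based):
base 1: U→C (pyrimidine→pyrimidine, transition)
base 2: C→U (pyrimidine→pyrimidine, transition)
base 3: A→G (purine→purine, transition)
base 9: A→G (purine→purine, transition)
base 11: C→U (pyrimidine→pyrimidine, transition)
base 12: U→C (pyrimidine→pyrimidine, transition)
base 14: U→C (pyrimidine→pyrimidine, transition)
base 15: G→A (purine→purine, transition)
base 16: G→A (purine→purine, transition)
base 18: C→U (pyrimidine→pyrimidine, transition)

10 transitions, 0 transversions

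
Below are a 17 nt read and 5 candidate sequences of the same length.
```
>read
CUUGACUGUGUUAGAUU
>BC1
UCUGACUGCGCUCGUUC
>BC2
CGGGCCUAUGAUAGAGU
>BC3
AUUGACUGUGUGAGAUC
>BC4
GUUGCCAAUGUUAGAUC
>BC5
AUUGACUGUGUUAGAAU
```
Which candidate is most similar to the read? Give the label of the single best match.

BC5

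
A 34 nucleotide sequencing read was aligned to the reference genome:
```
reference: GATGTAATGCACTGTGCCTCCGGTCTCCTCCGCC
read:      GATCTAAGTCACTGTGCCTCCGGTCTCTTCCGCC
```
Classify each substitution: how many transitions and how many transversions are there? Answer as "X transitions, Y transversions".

Transitions (purine↔purine or pyrimidine↔pyrimidine): 28 C→T.
Transversions (purine↔pyrimidine): 4 G→C, 8 T→G, 9 G→T.

1 transition, 3 transversions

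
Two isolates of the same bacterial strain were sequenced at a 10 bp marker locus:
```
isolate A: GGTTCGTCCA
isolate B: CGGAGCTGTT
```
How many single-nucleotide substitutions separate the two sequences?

The sequences differ at bases 1, 3, 4, 5, 6, 8, 9, 10 (1-based) — 8 in total.

8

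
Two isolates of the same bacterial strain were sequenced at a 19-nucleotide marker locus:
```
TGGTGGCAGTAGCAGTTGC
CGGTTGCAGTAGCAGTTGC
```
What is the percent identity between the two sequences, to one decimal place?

89.5%

Mismatches at positions 1, 5 (1-based): 2 of 19.
Identical positions: 17/19 = 89.47% → 89.5%.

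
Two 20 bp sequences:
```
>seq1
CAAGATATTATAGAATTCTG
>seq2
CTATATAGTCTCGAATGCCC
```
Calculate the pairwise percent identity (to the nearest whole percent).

8 positions differ (2, 4, 8, 10, 12, 17, 19, 20), so 12 of 20 match: 12/20 = 60%.

60%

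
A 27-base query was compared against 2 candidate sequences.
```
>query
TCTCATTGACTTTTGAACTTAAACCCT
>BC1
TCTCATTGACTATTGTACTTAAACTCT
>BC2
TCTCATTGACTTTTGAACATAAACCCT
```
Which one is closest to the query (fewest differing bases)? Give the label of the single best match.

BC2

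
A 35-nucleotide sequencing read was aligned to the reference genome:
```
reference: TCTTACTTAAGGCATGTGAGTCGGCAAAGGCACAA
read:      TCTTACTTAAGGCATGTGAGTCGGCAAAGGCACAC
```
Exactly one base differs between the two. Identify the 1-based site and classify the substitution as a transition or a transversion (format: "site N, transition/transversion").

The sequences differ only at site 35: A→C (purine→pyrimidine), a transversion.

site 35, transversion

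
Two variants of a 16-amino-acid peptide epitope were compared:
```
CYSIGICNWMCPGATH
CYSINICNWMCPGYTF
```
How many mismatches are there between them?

Comparing position by position, 3 positions differ: 5 (G/N), 14 (A/Y), 16 (H/F).

3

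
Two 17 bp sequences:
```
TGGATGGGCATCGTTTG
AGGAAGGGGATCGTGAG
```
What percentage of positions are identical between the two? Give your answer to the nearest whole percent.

71%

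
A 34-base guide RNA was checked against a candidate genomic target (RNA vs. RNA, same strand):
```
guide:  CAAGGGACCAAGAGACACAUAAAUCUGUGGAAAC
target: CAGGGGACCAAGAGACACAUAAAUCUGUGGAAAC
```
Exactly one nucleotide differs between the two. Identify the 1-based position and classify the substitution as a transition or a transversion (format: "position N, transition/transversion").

position 3, transition

The sequences differ only at position 3: A→G (purine→purine), a transition.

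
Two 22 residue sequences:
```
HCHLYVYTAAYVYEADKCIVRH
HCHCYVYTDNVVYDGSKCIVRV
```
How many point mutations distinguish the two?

8

Comparing position by position, 8 residues differ: 4 (L/C), 9 (A/D), 10 (A/N), 11 (Y/V), 14 (E/D), 15 (A/G), 16 (D/S), 22 (H/V).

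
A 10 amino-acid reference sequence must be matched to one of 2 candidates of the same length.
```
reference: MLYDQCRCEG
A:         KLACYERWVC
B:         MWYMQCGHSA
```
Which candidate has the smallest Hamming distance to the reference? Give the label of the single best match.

B

Hamming distances to reference — A: 8; B: 6.
Smallest is B with 6 mismatches.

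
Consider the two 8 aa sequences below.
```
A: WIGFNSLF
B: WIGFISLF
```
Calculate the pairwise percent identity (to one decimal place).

87.5%

1 position differs (5), so 7 of 8 match: 7/8 = 87.5%.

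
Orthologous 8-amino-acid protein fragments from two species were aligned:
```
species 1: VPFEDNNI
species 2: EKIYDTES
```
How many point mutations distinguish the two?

7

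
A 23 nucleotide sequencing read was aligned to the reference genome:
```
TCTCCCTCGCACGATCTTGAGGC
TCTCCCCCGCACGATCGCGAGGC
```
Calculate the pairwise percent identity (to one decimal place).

3 positions differ (7, 17, 18), so 20 of 23 match: 20/23 = 86.96%.

87.0%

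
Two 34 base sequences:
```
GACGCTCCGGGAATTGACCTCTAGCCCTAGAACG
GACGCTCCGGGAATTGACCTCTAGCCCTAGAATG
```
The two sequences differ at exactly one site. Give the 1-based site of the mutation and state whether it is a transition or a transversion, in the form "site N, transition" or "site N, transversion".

site 33, transition

Site 33 changes C→T. C is a pyrimidine and T is a pyrimidine, so this is a transition.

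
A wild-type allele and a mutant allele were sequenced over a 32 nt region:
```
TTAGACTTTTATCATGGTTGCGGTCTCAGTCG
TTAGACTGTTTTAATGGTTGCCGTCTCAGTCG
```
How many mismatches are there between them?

4

Comparing position by position, 4 positions differ: 8 (T/G), 11 (A/T), 13 (C/A), 22 (G/C).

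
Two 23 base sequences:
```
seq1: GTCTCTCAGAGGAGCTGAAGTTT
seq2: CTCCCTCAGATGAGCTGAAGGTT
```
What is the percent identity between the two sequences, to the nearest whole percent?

83%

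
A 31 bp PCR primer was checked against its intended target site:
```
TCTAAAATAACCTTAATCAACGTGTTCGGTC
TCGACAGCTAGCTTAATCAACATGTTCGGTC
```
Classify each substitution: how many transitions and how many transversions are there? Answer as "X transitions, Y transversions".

3 transitions, 4 transversions

Mismatches (1-based):
base 3: T→G (pyrimidine→purine, transversion)
base 5: A→C (purine→pyrimidine, transversion)
base 7: A→G (purine→purine, transition)
base 8: T→C (pyrimidine→pyrimidine, transition)
base 9: A→T (purine→pyrimidine, transversion)
base 11: C→G (pyrimidine→purine, transversion)
base 22: G→A (purine→purine, transition)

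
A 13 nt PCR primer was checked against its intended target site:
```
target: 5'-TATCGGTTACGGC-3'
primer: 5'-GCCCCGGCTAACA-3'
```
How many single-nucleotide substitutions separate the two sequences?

11

The sequences differ at bases 1, 2, 3, 5, 7, 8, 9, 10, 11, 12, 13 (1-based) — 11 in total.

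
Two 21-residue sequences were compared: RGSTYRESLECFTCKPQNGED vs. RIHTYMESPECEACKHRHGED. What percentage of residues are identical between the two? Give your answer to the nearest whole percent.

57%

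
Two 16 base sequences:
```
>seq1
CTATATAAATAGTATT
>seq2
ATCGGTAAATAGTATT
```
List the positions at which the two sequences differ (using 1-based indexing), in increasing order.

1, 3, 4, 5

Scanning 1-based: 1: C/A; 3: A/C; 4: T/G; 5: A/G.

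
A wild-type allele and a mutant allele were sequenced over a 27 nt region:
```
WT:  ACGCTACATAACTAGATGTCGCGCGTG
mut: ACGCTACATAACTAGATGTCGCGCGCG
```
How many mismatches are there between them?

Mismatches (1-based): position 26: T→C.

1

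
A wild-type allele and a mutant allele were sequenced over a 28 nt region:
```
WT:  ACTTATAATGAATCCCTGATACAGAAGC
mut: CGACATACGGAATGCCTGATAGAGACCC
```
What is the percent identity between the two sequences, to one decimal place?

64.3%

10 positions differ (1, 2, 3, 4, 8, 9, 14, 22, 26, 27), so 18 of 28 match: 18/28 = 64.29%.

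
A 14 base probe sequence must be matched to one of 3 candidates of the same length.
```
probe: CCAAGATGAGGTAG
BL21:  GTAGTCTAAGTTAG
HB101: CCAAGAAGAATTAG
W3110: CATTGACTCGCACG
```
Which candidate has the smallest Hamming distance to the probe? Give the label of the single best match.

HB101

Hamming distances to probe — BL21: 7; HB101: 3; W3110: 9.
Smallest is HB101 with 3 mismatches.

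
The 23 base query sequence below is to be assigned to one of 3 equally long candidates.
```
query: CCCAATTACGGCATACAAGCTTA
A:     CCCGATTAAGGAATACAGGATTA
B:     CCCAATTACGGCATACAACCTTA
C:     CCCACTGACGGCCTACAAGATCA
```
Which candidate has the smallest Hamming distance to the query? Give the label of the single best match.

B

A differs at 5 sites; B differs at 1 site; C differs at 5 sites. The closest is B.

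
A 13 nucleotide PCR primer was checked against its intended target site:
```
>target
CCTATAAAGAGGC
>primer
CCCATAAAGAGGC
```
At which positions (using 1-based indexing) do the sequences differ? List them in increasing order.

3

Differences at position 3 (T→C).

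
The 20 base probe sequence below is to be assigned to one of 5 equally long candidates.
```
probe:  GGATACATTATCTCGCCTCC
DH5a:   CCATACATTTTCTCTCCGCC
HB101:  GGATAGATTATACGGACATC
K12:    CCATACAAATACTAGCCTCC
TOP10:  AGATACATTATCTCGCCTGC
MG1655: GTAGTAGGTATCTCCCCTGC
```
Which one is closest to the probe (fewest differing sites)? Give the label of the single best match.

Hamming distances to probe — DH5a: 5; HB101: 7; K12: 7; TOP10: 2; MG1655: 8.
Smallest is TOP10 with 2 mismatches.

TOP10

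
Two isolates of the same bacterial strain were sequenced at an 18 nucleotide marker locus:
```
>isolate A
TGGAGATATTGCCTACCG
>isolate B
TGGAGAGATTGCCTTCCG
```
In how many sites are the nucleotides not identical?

Comparing position by position, 2 sites differ: 7 (T/G), 15 (A/T).

2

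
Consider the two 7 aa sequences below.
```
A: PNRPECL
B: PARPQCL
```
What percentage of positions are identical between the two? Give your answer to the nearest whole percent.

71%

2 positions differ (2, 5), so 5 of 7 match: 5/7 = 71.43%.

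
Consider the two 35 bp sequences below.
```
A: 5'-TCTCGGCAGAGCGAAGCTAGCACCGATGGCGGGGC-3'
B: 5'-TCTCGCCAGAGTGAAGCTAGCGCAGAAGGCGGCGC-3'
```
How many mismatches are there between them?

6

The sequences differ at sites 6, 12, 22, 24, 27, 33 (1-based) — 6 in total.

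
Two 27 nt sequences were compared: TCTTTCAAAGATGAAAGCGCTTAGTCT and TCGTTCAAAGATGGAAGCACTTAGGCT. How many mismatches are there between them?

4

Mismatches (1-based): position 3: T→G; position 14: A→G; position 19: G→A; position 25: T→G.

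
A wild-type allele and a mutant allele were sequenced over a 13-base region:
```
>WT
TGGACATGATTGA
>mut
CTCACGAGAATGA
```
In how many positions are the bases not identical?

Comparing position by position, 6 positions differ: 1 (T/C), 2 (G/T), 3 (G/C), 6 (A/G), 7 (T/A), 10 (T/A).

6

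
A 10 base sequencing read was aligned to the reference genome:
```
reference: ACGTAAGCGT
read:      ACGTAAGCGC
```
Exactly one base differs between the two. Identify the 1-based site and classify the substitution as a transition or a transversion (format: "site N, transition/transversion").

site 10, transition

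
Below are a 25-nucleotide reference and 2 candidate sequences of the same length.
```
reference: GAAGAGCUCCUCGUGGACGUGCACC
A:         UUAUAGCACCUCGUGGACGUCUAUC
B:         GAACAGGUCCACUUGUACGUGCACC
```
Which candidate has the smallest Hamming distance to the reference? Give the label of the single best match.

B

A differs at 7 positions; B differs at 5 positions. The closest is B.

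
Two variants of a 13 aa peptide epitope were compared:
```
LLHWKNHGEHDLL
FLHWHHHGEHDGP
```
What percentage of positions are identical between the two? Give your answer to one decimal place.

5 positions differ (1, 5, 6, 12, 13), so 8 of 13 match: 8/13 = 61.54%.

61.5%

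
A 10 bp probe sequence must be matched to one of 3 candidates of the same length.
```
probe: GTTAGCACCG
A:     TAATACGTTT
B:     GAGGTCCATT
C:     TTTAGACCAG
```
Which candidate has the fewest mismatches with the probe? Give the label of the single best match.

A differs at 9 positions; B differs at 8 positions; C differs at 4 positions. The closest is C.

C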